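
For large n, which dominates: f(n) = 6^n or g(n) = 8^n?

g(n) = 8^n grows faster: (8/6)^n -> infinity since 8/6 > 1.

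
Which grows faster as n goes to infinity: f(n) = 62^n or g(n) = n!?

g(n) = n! grows faster: n!/62^n -> infinity by Stirling.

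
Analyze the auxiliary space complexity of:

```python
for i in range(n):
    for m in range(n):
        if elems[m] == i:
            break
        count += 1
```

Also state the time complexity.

Space complexity: O(1).
Only a constant amount of auxiliary storage is used; nothing grows with n.
Time complexity: O(n^2).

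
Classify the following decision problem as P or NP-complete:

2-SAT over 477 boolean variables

This problem is in P: 2-SAT is solvable in linear time via implication-graph SCCs.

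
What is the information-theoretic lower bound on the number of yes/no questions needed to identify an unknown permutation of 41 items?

There are 41! = 33452526613163807108170062053440751665152000000000 permutations. Each yes/no question gives at most 1 bit, so at least ceil(log_2(33452526613163807108170062053440751665152000000000)) = 165 questions are needed.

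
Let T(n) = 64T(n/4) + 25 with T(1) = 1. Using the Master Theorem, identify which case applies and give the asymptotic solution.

a=64, b=4, f(n)=25.
log_4(64) = 3 > 0.
Since f(n) = O(n^0) is polynomially smaller than n^3, Case 1 applies.
T(n) = Theta(n^3).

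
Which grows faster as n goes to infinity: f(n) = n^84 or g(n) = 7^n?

g(n) = 7^n grows faster: any exponential with base > 1 dominates every polynomial.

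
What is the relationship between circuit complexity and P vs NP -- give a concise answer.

A language is in P iff it has polynomial-size uniform circuit families. P/poly contains all languages decidable by polynomial-size circuits (even non-uniform). If NP is not in P/poly, then P != NP. Proving super-polynomial circuit lower bounds for an NP problem would separate P from NP.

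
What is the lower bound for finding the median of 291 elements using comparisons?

To find the median of 291 elements, every element must be compared at least once, so the lower bound is Omega(n). The BFPRT algorithm achieves O(n), making this tight.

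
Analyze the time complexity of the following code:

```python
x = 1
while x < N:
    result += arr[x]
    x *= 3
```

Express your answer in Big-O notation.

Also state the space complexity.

Time complexity: O(log n).
Space complexity: O(1).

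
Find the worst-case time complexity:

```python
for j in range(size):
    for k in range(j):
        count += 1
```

Time complexity: O(n^2).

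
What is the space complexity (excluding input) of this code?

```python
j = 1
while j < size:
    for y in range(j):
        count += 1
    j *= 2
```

Space complexity: O(1).
Only a constant amount of auxiliary storage is used; nothing grows with n.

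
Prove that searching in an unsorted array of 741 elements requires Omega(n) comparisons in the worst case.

An adversary can always place the target in the last position checked. Until all 741 positions are examined, the target might be in any unchecked position. Therefore 741 comparisons are necessary.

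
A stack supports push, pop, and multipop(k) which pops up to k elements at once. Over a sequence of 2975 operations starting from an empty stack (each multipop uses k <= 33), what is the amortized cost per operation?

Each element is pushed exactly once and popped at most once (whether by pop or as part of a multipop). So the total number of individual pops over the whole sequence is at most the number of pushes, which is at most 2975. Total work <= 2 * 2975, hence O(1) amortized per operation.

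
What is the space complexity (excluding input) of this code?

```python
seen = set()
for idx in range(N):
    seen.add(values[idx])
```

Space complexity: O(n).
Auxiliary storage grows linearly with the input size n in the worst case.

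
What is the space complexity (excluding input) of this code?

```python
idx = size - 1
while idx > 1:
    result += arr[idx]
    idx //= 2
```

Space complexity: O(1).
Only a constant amount of auxiliary storage is used; nothing grows with n.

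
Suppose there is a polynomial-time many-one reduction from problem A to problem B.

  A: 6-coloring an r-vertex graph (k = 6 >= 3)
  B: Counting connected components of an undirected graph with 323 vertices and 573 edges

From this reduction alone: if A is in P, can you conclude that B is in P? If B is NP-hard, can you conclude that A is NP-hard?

A poly-time reduction A <=_p B transfers tractability DOWN (B easy => A easy) and hardness UP (A hard => B hard), not the reverse.
From A in P, the reduction alone does NOT give B in P: any problem in P trivially reduces to SAT, yet SAT is not known to be in P.
From B NP-hard, the reduction alone does NOT give A NP-hard: again, easy problems reduce to hard ones.
(Here in fact A is NP-complete and B is in P, so no such reduction is known -- its existence would imply P = NP; the analysis concerns only what the assumed reduction would or would not let you conclude.)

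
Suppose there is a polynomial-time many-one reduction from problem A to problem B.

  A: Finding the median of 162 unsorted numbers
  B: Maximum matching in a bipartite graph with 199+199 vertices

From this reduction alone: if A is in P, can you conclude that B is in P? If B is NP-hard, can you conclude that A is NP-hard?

A poly-time reduction A <=_p B transfers tractability DOWN (B easy => A easy) and hardness UP (A hard => B hard), not the reverse.
From A in P, the reduction alone does NOT give B in P: any problem in P trivially reduces to SAT, yet SAT is not known to be in P.
From B NP-hard, the reduction alone does NOT give A NP-hard: again, easy problems reduce to hard ones.
(Here in fact A is P and B is P.)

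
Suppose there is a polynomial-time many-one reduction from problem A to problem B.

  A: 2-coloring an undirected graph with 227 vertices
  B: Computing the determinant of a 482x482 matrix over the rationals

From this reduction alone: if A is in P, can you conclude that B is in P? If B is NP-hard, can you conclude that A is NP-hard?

A poly-time reduction A <=_p B transfers tractability DOWN (B easy => A easy) and hardness UP (A hard => B hard), not the reverse.
From A in P, the reduction alone does NOT give B in P: any problem in P trivially reduces to SAT, yet SAT is not known to be in P.
From B NP-hard, the reduction alone does NOT give A NP-hard: again, easy problems reduce to hard ones.
(Here in fact A is P and B is P.)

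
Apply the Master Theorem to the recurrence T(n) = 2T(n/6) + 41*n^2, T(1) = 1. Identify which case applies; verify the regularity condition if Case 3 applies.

a=2, b=6, f(n)=41*n^2.
log_6(2) = 0.3869 < 2.
f(n) = Omega(n^(0.3869+epsilon)) for some epsilon > 0, so Case 3 is the candidate.
Regularity: a*f(n/b) = 2*41*(n/6)^2 = (2/36)*41*n^2 <= c*f(n) with c = 2/36 < 1. Satisfied.
Case 3: T(n) = Theta(n^2).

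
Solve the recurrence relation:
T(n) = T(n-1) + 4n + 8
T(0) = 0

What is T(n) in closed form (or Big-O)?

Dominant term in sum is 4*sum(i, i=1..n) = 4*n*(n+1)/2 = O(n^2).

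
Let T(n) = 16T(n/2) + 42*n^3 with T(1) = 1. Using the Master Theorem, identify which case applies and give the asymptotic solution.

a=16, b=2, f(n)=42*n^3.
log_2(16) = 4 > 3.
Since f(n) = O(n^3) is polynomially smaller than n^4, Case 1 applies.
T(n) = Theta(n^4).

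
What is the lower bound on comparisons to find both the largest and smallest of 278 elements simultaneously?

Pair elements first (floor(278/2) comparisons), then find max among winners and min among losers. Total: ceil(3*278/2) - 2 = 415 comparisons.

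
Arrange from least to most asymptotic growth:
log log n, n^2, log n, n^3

Ordered by growth rate: log log n < log n < n^2 < n^3.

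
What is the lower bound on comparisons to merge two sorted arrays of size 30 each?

To merge two sorted arrays of size 30, we need at least 59 comparisons in the worst case. An adversary can force every element to be compared.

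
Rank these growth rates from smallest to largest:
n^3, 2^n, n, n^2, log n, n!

Ordered by growth rate: log n < n < n^2 < n^3 < 2^n < n!.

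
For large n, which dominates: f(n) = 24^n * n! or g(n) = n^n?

f(n) = 24^n * n! grows faster: by Stirling n! ~ sqrt(2 pi n)(n/e)^n, so 24^n n! / n^n ~ (24/e)^n sqrt(2 pi n) -> infinity since 24/e > 1.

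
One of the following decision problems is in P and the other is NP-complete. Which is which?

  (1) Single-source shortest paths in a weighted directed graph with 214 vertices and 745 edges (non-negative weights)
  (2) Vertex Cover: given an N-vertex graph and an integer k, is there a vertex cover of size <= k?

(1) is P: Dijkstra's algorithm runs in O((V+E) log V).
(2) is NP-complete: one of Karp's 21 NP-complete problems (with k part of the input; for any fixed constant k it is in P).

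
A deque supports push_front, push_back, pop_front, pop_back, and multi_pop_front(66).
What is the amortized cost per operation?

Assign 2 credits to each push operation. A pop uses 1 saved credit. multi_pop_front(66) uses up to 66 saved credits from previous pushes. Credits never go negative. Amortized cost is O(1).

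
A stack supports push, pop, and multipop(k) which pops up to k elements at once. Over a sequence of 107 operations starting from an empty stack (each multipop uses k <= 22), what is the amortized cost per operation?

Each element is pushed exactly once and popped at most once (whether by pop or as part of a multipop). So the total number of individual pops over the whole sequence is at most the number of pushes, which is at most 107. Total work <= 2 * 107, hence O(1) amortized per operation.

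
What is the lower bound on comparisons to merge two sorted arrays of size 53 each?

To merge two sorted arrays of size 53, we need at least 105 comparisons in the worst case. An adversary can force every element to be compared.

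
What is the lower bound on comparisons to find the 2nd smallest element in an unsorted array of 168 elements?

Finding the 2nd smallest of 168 elements requires Omega(n) comparisons. Every element must participate in at least one comparison; otherwise it could be the 2nd smallest.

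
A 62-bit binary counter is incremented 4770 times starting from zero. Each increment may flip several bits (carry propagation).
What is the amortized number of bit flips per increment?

Bit i flips on every 2^i-th increment, so over 4770 increments bit i flips floor(4770/2^i) times. Summing over i: total flips < 2 * 4770. Amortized: < 2 = O(1) per increment.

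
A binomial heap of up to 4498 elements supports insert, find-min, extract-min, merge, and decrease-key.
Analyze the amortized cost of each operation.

A binomial heap with n <= 4498 elements has at most floor(log_2 4498) + 1 = 13 trees. Using potential Phi = number of trees: Insert adds one tree, but cascading merges reduce count -- amortized O(1). Find-min reads the cached minimum pointer: O(1). Extract-min creates O(log n) new trees: O(log n). Merge combines tree lists: O(log n). Decrease-key sifts the element up its tree of height <= log n: O(log n).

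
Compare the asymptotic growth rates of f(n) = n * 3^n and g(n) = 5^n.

g(n) = 5^n grows faster: 5^n / (n 3^n) = (5/3)^n / n -> infinity since 5/3 > 1.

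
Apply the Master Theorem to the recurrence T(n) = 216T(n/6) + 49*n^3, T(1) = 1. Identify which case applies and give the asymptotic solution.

a=216, b=6, f(n)=49*n^3.
log_6(216) = 3, so n^(log_b(a)) = n^3.
f(n) = Theta(n^3), so Case 2 applies.
T(n) = Theta(n^3 log n).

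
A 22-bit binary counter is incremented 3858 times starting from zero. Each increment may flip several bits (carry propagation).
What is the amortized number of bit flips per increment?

Bit i flips on every 2^i-th increment, so over 3858 increments bit i flips floor(3858/2^i) times. Summing over i: total flips < 2 * 3858. Amortized: < 2 = O(1) per increment.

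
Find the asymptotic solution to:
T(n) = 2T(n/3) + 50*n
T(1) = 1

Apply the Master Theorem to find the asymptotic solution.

a=2, b=3, f(n)=50*n. log_3(2) = 0.6309 < 1. Case 3: T(n) = O(n).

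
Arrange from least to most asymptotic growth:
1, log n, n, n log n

Ordered by growth rate: 1 < log n < n < n log n.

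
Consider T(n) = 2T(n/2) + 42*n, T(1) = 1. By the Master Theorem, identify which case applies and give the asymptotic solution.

a=2, b=2, f(n)=42*n.
log_2(2) = 1, so n^(log_b(a)) = n.
f(n) = Theta(n), so Case 2 applies.
T(n) = Theta(n log n).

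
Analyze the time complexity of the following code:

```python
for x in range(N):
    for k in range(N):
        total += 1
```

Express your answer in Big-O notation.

Time complexity: O(n^2).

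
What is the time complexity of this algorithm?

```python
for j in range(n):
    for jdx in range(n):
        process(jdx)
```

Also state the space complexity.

Time complexity: O(n^2).
Space complexity: O(1).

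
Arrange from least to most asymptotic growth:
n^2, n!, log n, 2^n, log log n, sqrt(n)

Ordered by growth rate: log log n < log n < sqrt(n) < n^2 < 2^n < n!.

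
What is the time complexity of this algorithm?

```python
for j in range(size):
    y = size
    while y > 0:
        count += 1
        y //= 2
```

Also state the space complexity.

Time complexity: O(n log n).
Space complexity: O(1).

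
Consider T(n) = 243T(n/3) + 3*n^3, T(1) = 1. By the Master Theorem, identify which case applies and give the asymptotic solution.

a=243, b=3, f(n)=3*n^3.
log_3(243) = 5 > 3.
Since f(n) = O(n^3) is polynomially smaller than n^5, Case 1 applies.
T(n) = Theta(n^5).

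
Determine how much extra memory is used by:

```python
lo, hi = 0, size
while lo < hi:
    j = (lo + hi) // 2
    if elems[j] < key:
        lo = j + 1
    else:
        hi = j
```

Space complexity: O(1).
Only a constant amount of auxiliary storage is used; nothing grows with n.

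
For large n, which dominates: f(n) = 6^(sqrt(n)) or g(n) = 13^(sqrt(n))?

g(n) = 13^(sqrt(n)) grows faster: ratio is (13/6)^(sqrt(n)) -> infinity since 13/6 > 1.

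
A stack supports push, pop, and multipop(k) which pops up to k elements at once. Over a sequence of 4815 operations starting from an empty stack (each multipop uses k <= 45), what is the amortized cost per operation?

Each element is pushed exactly once and popped at most once (whether by pop or as part of a multipop). So the total number of individual pops over the whole sequence is at most the number of pushes, which is at most 4815. Total work <= 2 * 4815, hence O(1) amortized per operation.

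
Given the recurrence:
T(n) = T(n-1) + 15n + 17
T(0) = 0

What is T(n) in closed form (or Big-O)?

Dominant term in sum is 15*sum(i, i=1..n) = 15*n*(n+1)/2 = O(n^2).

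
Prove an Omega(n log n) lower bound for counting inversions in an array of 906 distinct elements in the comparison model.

Decision-tree argument: at any leaf, the comparisons made (with transitivity) must totally order all 906 elements -- otherwise some pair (i,j) is unordered, and an adversary can present two inputs agreeing on every comparison made but with that pair flipped, changing the inversion count by 1, so the leaf's output is wrong on one of them. Hence the tree has >= 906! leaves and height >= log_2(906!) = Omega(n log n). Modified merge sort achieves O(n log n).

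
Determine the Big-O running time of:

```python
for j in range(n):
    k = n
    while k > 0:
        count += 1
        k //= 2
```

Time complexity: O(n log n).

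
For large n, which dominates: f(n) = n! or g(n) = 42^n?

f(n) = n! grows faster: n!/42^n -> infinity by Stirling.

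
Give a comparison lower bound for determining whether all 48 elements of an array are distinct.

In the algebraic decision-tree model, the YES region for element distinctness on 48 elements has 48! connected components (one per ordering). Ben-Or's theorem then gives a lower bound of Omega(log(n!)) = Omega(n log n).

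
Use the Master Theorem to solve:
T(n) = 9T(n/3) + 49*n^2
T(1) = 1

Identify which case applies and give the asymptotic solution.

a=9, b=3, f(n)=49*n^2.
log_3(9) = 2, so n^(log_b(a)) = n^2.
f(n) = Theta(n^2), so Case 2 applies.
T(n) = Theta(n^2 log n).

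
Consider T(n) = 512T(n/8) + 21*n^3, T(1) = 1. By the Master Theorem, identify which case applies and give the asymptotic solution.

a=512, b=8, f(n)=21*n^3.
log_8(512) = 3, so n^(log_b(a)) = n^3.
f(n) = Theta(n^3), so Case 2 applies.
T(n) = Theta(n^3 log n).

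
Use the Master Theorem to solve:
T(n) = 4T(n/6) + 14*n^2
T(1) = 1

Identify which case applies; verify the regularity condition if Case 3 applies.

a=4, b=6, f(n)=14*n^2.
log_6(4) = 0.7737 < 2.
f(n) = Omega(n^(0.7737+epsilon)) for some epsilon > 0, so Case 3 is the candidate.
Regularity: a*f(n/b) = 4*14*(n/6)^2 = (4/36)*14*n^2 <= c*f(n) with c = 4/36 < 1. Satisfied.
Case 3: T(n) = Theta(n^2).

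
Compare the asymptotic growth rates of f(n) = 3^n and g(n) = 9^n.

g(n) = 9^n grows faster: (9/3)^n -> infinity since 9/3 > 1.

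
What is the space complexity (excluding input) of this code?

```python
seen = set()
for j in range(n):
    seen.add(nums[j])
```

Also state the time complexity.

Space complexity: O(n).
Auxiliary storage grows linearly with the input size n in the worst case.
Time complexity: O(n).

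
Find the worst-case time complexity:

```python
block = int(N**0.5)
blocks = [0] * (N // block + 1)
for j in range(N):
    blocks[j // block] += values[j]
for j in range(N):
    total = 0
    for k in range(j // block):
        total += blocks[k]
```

Time complexity: O(n * sqrt(n)).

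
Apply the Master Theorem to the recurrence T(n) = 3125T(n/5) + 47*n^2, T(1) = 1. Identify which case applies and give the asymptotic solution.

a=3125, b=5, f(n)=47*n^2.
log_5(3125) = 5 > 2.
Since f(n) = O(n^2) is polynomially smaller than n^5, Case 1 applies.
T(n) = Theta(n^5).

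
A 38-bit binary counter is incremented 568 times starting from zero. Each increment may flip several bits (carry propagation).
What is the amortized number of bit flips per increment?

Bit i flips on every 2^i-th increment, so over 568 increments bit i flips floor(568/2^i) times. Summing over i: total flips < 2 * 568. Amortized: < 2 = O(1) per increment.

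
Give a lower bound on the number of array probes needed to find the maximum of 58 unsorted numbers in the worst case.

Adversary: any unprobed cell could hold a value larger than everything seen so far. If fewer than 58 cells are probed, the adversary places the max in an unprobed cell. So all 58 cells must be examined; together with 58-1 comparisons this is tight.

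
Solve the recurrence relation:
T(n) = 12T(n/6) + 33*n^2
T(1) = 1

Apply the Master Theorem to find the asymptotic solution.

a=12, b=6, f(n)=33*n^2. log_6(12) = 1.387 < 2. Case 3: T(n) = O(n^2).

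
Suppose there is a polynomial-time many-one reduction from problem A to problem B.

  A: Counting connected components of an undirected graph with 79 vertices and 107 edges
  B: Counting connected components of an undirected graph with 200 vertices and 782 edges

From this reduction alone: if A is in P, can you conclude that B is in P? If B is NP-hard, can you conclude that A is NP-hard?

A poly-time reduction A <=_p B transfers tractability DOWN (B easy => A easy) and hardness UP (A hard => B hard), not the reverse.
From A in P, the reduction alone does NOT give B in P: any problem in P trivially reduces to SAT, yet SAT is not known to be in P.
From B NP-hard, the reduction alone does NOT give A NP-hard: again, easy problems reduce to hard ones.
(Here in fact A is P and B is P.)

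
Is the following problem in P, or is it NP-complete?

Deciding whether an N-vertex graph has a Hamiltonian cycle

This problem is NP-complete: one of Karp's 21 NP-complete problems.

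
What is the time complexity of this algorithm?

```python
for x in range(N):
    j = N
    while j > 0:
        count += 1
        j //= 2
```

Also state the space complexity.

Time complexity: O(n log n).
Space complexity: O(1).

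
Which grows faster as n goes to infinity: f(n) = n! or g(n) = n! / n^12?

f(n) = n! grows faster: the ratio n!/(n!/n^12) = n^12 -> infinity.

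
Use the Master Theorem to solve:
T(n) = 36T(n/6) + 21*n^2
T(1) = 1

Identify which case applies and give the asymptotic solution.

a=36, b=6, f(n)=21*n^2.
log_6(36) = 2, so n^(log_b(a)) = n^2.
f(n) = Theta(n^2), so Case 2 applies.
T(n) = Theta(n^2 log n).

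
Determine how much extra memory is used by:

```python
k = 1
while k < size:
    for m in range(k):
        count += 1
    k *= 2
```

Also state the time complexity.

Space complexity: O(1).
Only a constant amount of auxiliary storage is used; nothing grows with n.
Time complexity: O(n).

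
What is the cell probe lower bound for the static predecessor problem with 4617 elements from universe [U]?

The Patrascu-Thorup lower bound shows any data structure on n = 4617 elements using O(n * polylog(n)) space requires Omega(log log U) query time. van Emde Boas trees achieve O(log log U) with O(U) space.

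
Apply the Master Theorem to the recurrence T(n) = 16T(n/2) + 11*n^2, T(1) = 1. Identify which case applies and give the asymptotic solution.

a=16, b=2, f(n)=11*n^2.
log_2(16) = 4 > 2.
Since f(n) = O(n^2) is polynomially smaller than n^4, Case 1 applies.
T(n) = Theta(n^4).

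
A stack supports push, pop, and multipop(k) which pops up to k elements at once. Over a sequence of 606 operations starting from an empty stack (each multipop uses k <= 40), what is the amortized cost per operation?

Each element is pushed exactly once and popped at most once (whether by pop or as part of a multipop). So the total number of individual pops over the whole sequence is at most the number of pushes, which is at most 606. Total work <= 2 * 606, hence O(1) amortized per operation.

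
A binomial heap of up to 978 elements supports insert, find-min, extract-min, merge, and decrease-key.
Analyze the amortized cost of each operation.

A binomial heap with n <= 978 elements has at most floor(log_2 978) + 1 = 10 trees. Using potential Phi = number of trees: Insert adds one tree, but cascading merges reduce count -- amortized O(1). Find-min reads the cached minimum pointer: O(1). Extract-min creates O(log n) new trees: O(log n). Merge combines tree lists: O(log n). Decrease-key sifts the element up its tree of height <= log n: O(log n).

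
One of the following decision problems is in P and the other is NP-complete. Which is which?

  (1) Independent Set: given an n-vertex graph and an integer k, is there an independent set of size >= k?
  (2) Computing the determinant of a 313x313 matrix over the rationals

(1) is NP-complete: complement of Clique (with k part of the input).
(2) is P: Gaussian elimination runs in O(n^3).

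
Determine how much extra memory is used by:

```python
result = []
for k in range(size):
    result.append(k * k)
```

Space complexity: O(n).
Auxiliary storage grows linearly with the input size n in the worst case.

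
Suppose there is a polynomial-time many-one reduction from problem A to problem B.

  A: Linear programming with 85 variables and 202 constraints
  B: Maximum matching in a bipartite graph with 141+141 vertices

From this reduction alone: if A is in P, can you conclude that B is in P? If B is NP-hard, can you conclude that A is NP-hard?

A poly-time reduction A <=_p B transfers tractability DOWN (B easy => A easy) and hardness UP (A hard => B hard), not the reverse.
From A in P, the reduction alone does NOT give B in P: any problem in P trivially reduces to SAT, yet SAT is not known to be in P.
From B NP-hard, the reduction alone does NOT give A NP-hard: again, easy problems reduce to hard ones.
(Here in fact A is P and B is P.)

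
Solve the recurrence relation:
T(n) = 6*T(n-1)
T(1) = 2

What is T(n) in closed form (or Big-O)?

Each step multiplies by 6. T(n) = T(1)*6^(n-1) = 2*6^(n-1).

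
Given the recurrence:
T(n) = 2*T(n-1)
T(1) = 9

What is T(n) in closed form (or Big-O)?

Each step multiplies by 2. T(n) = T(1)*2^(n-1) = 9*2^(n-1).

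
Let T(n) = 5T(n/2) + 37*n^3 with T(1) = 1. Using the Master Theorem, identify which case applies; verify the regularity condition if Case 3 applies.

a=5, b=2, f(n)=37*n^3.
log_2(5) = 2.322 < 3.
f(n) = Omega(n^(2.322+epsilon)) for some epsilon > 0, so Case 3 is the candidate.
Regularity: a*f(n/b) = 5*37*(n/2)^3 = (5/8)*37*n^3 <= c*f(n) with c = 5/8 < 1. Satisfied.
Case 3: T(n) = Theta(n^3).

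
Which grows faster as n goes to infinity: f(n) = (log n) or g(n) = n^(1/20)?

g(n) = n^(1/20) grows faster: any positive power of n dominates any polylog.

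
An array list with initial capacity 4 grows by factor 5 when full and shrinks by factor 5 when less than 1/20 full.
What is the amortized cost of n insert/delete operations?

Using potential function Phi = |5*size - capacity|. Resizing costs are offset by potential release. Amortized O(1) per operation.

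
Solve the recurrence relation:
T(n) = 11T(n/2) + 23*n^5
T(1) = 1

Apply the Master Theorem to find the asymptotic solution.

a=11, b=2, f(n)=23*n^5. log_2(11) = 3.459 < 5. Case 3: T(n) = O(n^5).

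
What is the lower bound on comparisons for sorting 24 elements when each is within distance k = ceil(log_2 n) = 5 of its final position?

Partition the 24 positions into floor(n/k) blocks of k = 5 consecutive positions; any permutation within a block keeps every element within k of its final position, so there are at least (k!)^(n/k) distinguishable inputs. Lower bound: log_2((k!)^(n/k)) = (n/k) * log_2(k!) = Theta(n log k); with k = ceil(log_2 n), this is Omega(n log log n).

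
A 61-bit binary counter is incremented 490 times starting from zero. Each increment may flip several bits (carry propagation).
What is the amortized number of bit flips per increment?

Bit i flips on every 2^i-th increment, so over 490 increments bit i flips floor(490/2^i) times. Summing over i: total flips < 2 * 490. Amortized: < 2 = O(1) per increment.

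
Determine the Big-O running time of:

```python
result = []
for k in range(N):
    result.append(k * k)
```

Time complexity: O(n).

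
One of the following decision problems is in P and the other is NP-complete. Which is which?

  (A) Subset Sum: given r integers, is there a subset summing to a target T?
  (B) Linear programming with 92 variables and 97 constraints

(A) is NP-complete: one of Karp's 21 NP-complete problems.
(B) is P: the ellipsoid and interior-point methods run in polynomial time.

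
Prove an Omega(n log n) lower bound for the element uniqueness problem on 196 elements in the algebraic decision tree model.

In the algebraic decision tree model, element uniqueness on 196 elements is equivalent to determining which cell of an arrangement of C(196,2) = 19110 hyperplanes x_i = x_j contains the input point. Ben-Or's theorem shows this requires Omega(n log n).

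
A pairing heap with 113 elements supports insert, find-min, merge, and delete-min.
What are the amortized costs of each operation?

Pairing heaps are self-adjusting heap-ordered trees. Insert and merge link two roots: O(1). Find-min reads the root: O(1). Delete-min removes the root, then pairs children in two passes; amortized cost is O(log 113) = O(log n).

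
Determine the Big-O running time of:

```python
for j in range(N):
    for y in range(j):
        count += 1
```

Time complexity: O(n^2).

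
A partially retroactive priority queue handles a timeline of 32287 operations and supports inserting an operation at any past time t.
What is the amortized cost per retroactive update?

Partially retroactive priority queues (Demaine-Iacono-Langerman) allow updates at past times with queries only at the present. With a balanced BST over the m = 32287 timeline events tracking bridges, each retroactive insert or delete is O(log m) amortized.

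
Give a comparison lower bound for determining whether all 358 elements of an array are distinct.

In the algebraic decision-tree model, the YES region for element distinctness on 358 elements has 358! connected components (one per ordering). Ben-Or's theorem then gives a lower bound of Omega(log(n!)) = Omega(n log n).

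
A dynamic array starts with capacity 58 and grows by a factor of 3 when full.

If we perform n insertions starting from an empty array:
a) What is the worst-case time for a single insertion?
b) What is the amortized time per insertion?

(a) Worst-case single insertion: O(n) -- when the array is full at capacity c, the resize copies all c elements, and c can be Theta(n).
(b) Resizes happen at sizes 58, 174, 522, ... Total copy cost for n insertions: 58 + 174 + ... = O(n) (geometric series with ratio 1/3). Amortized cost per insertion: O(n)/n = O(1).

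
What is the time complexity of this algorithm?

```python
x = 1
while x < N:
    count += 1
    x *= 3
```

Time complexity: O(log n).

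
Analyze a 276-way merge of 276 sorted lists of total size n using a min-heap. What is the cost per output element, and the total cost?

Maintain a min-heap of size 276 holding the current head of each list. Each output step does one extract-min (O(log 276)) and one insert of that list's next element (O(log 276)). Each of the n elements passes through the heap exactly once, so the total cost is O(n log 276), i.e. O(log 276) per output element.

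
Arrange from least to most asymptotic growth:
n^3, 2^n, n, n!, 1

Ordered by growth rate: 1 < n < n^3 < 2^n < n!.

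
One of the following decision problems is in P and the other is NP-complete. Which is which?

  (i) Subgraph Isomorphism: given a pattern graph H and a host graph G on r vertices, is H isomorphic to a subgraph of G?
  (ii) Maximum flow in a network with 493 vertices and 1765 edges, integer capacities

(i) is NP-complete: generalizes Clique and Hamiltonian Path (pattern size is part of the input).
(ii) is P: Edmonds-Karp / push-relabel run in polynomial time.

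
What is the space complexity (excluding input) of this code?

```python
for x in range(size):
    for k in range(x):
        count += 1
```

Space complexity: O(1).
Only a constant amount of auxiliary storage is used; nothing grows with n.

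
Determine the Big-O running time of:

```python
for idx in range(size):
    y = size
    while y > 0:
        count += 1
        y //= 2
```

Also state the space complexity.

Time complexity: O(n log n).
Space complexity: O(1).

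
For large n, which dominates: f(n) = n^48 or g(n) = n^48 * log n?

g(n) = n^48 * log n grows faster: extra log n factor -> infinity.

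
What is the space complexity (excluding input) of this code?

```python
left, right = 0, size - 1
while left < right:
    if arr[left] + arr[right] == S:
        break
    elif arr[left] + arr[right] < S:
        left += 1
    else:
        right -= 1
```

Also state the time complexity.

Space complexity: O(1).
Only a constant amount of auxiliary storage is used; nothing grows with n.
Time complexity: O(n).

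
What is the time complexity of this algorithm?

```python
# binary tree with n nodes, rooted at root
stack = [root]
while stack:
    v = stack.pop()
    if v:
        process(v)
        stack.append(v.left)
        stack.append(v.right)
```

Time complexity: O(n).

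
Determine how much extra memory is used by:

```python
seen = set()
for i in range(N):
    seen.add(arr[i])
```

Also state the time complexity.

Space complexity: O(n).
Auxiliary storage grows linearly with the input size n in the worst case.
Time complexity: O(n).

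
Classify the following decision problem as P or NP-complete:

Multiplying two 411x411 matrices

This problem is in P: the schoolbook algorithm runs in O(n^3).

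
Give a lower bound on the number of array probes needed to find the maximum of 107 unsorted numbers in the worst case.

Adversary: any unprobed cell could hold a value larger than everything seen so far. If fewer than 107 cells are probed, the adversary places the max in an unprobed cell. So all 107 cells must be examined; together with 107-1 comparisons this is tight.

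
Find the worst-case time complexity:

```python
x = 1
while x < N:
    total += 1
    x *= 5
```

Time complexity: O(log n).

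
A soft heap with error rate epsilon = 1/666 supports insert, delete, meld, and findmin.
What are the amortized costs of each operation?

Soft heaps (Chazelle) allow up to an epsilon = 1/666 fraction of elements to have corrupted (raised) keys. Insert is O(log(1/epsilon)) = O(log 666) amortized -- the structure maintains heap-ordered binary trees of rank bounded by O(log(1/epsilon)). Meld concatenates root lists: O(1) amortized. Delete and findmin are O(1) amortized.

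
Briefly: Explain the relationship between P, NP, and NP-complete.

P: solvable in polynomial time. NP: verifiable in polynomial time. NP-complete: in NP and at least as hard as every problem in NP (via polynomial reduction). P is a subset of NP. If any NP-complete problem is in P, then P = NP.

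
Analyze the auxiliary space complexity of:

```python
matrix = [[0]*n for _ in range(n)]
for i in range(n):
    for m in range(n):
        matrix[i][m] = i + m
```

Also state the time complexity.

Space complexity: O(n^2).
A 2D structure of size n x n is allocated.
Time complexity: O(n^2).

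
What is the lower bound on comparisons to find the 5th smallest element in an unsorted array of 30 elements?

Finding the 5th smallest of 30 elements requires Omega(n) comparisons. Every element must participate in at least one comparison; otherwise it could be the 5th smallest.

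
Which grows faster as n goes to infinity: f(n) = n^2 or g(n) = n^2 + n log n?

f(n) = n^2 and g(n) = n^2 + n log n are Theta of each other: the lower-order n log n term is o(n^2); both are Theta(n^2).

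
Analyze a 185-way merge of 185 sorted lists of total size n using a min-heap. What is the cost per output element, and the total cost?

Maintain a min-heap of size 185 holding the current head of each list. Each output step does one extract-min (O(log 185)) and one insert of that list's next element (O(log 185)). Each of the n elements passes through the heap exactly once, so the total cost is O(n log 185), i.e. O(log 185) per output element.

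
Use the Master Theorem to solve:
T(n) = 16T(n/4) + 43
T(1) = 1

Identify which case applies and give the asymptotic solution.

a=16, b=4, f(n)=43.
log_4(16) = 2 > 0.
Since f(n) = O(n^0) is polynomially smaller than n^2, Case 1 applies.
T(n) = Theta(n^2).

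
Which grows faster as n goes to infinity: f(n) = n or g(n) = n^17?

g(n) = n^17 grows faster: n^17/n = n^16 -> infinity.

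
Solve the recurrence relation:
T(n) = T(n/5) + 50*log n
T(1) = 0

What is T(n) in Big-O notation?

Each of the log_5(n) levels adds O(log n). T(n) = O(log^2 n).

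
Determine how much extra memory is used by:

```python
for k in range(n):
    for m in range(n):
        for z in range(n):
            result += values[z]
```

Space complexity: O(1).
Only a constant amount of auxiliary storage is used; nothing grows with n.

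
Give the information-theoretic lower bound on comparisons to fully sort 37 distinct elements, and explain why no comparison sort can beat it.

A comparison sort is a binary decision tree whose leaves are the 37! = 13763753091226345046315979581580902400000000 possible output permutations. A binary tree with L leaves has height >= ceil(log_2(L)). So any comparison sort needs >= ceil(log_2(37!)) = 144 comparisons in the worst case.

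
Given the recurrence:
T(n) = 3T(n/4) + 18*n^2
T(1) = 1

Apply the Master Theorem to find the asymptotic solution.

a=3, b=4, f(n)=18*n^2. log_4(3) = 0.7925 < 2. Case 3: T(n) = O(n^2).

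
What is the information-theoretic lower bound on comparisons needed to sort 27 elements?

There are 27! = 10888869450418352160768000000 possible orderings. Each comparison gives 1 bit. We need at least ceil(log_2(10888869450418352160768000000)) = 94 comparisons.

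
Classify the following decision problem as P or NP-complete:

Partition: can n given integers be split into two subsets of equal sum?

This problem is NP-complete: Subset Sum reduces to it (one of Karp's 21 NP-complete problems).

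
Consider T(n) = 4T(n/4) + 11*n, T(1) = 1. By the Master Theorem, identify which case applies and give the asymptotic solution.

a=4, b=4, f(n)=11*n.
log_4(4) = 1, so n^(log_b(a)) = n.
f(n) = Theta(n), so Case 2 applies.
T(n) = Theta(n log n).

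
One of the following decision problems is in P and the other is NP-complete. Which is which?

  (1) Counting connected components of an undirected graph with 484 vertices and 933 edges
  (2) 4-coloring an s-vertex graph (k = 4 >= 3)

(1) is P: BFS/DFS visits each vertex and edge once: O(V+E).
(2) is NP-complete: graph k-coloring for k>=3 is NP-complete by reduction from 3-SAT.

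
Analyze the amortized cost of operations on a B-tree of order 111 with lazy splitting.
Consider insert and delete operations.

In a B-tree of order 111, a node splits when it has 111 keys. With lazy splitting, we use potential Phi = number of full nodes + number of near-empty nodes. Each split costs O(1) but reduces potential. Between splits, at least 55 insertions must occur in that node. Amortized structural cost is O(1) per operation, plus O(log_111 n) traversal.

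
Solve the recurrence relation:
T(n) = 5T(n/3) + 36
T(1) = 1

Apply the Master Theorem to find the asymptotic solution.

a=5, b=3, f(n)=36. log_3(5) = 1.465. Case 1 of Master Theorem: T(n) = O(n^1.465).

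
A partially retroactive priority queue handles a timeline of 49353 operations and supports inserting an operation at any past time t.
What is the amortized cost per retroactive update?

Partially retroactive priority queues (Demaine-Iacono-Langerman) allow updates at past times with queries only at the present. With a balanced BST over the m = 49353 timeline events tracking bridges, each retroactive insert or delete is O(log m) amortized.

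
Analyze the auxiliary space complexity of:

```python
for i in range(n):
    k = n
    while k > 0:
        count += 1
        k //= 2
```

Space complexity: O(1).
Only a constant amount of auxiliary storage is used; nothing grows with n.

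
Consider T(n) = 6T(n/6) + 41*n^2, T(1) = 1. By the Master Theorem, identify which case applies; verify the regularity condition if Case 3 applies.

a=6, b=6, f(n)=41*n^2.
log_6(6) = 1 < 2.
f(n) = Omega(n^(1+epsilon)) for some epsilon > 0, so Case 3 is the candidate.
Regularity: a*f(n/b) = 6*41*(n/6)^2 = (6/36)*41*n^2 <= c*f(n) with c = 6/36 < 1. Satisfied.
Case 3: T(n) = Theta(n^2).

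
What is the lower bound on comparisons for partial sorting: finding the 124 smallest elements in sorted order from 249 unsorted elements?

Finding 124 smallest of 249 in sorted order: Omega(249) to identify the 124 smallest, plus Omega(124 log 124) to sort them. Total: Omega(n + k log k).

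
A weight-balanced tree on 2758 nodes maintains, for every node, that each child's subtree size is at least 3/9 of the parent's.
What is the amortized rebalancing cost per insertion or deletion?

With balance ratio 3/9, tree height is O(log_{9/3}(2758)) = O(log n). A rebalance at a node of size s costs O(s) but requires Omega(s) updates in that subtree to retrigger. Summed over the O(log n) ancestors of the touched leaf, amortized rebalancing is O(log n).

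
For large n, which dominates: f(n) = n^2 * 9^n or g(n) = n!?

g(n) = n! grows faster: by Stirling n! ~ (n/e)^n sqrt(2*pi*n); (n/e)^n eventually dominates n^2 * 9^n.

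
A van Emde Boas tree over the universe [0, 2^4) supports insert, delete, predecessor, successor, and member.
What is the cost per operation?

vEB recursively partitions [0, 16) into sqrt(u) clusters of size sqrt(u). Each operation recurses into either one cluster or the summary, never both: T(u) = T(sqrt(u)) + O(1) => T(u) = O(log log u) = O(log 4). This is worst-case, not just amortized.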